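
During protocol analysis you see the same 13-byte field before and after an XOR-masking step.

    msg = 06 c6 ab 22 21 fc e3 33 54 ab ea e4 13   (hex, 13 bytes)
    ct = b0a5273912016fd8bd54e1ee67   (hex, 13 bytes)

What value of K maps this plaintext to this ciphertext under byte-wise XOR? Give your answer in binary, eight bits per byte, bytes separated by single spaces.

Since ct = msg ⊕ K, XORing both sides with msg gives K = msg ⊕ ct.
  6 XOR 176 = 182
198 XOR 165 =  99
171 XOR  39 = 140
 34 XOR  57 =  27
 33 XOR  18 =  51
252 XOR   1 = 253
227 XOR 111 = 140
 51 XOR 216 = 235
 84 XOR 189 = 233
171 XOR  84 = 255
234 XOR 225 =  11
228 XOR 238 =  10
 19 XOR 103 = 116

10110110 01100011 10001100 00011011 00110011 11111101 10001100 11101011 11101001 11111111 00001011 00001010 01110100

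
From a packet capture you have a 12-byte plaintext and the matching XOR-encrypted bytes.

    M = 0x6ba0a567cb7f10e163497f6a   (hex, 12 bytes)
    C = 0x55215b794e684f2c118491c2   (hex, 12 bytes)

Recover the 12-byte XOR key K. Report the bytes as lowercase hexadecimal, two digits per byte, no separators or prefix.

3e81fe1e85175fcd72cdeea8

Since C = M ⊕ K, XORing both sides with M gives K = M ⊕ C.
6b xor 55 = 3e
a0 xor 21 = 81
a5 xor 5b = fe
67 xor 79 = 1e
cb xor 4e = 85
7f xor 68 = 17
10 xor 4f = 5f
e1 xor 2c = cd
63 xor 11 = 72
49 xor 84 = cd
7f xor 91 = ee
6a xor c2 = a8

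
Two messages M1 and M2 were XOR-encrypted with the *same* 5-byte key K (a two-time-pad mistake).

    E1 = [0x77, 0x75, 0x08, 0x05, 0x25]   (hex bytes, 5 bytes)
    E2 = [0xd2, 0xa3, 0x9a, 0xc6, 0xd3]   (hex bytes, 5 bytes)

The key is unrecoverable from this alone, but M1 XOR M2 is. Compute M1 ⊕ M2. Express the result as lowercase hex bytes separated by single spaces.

a5 d6 92 c3 f6

E1 ⊕ E2 = (M1 ⊕ K) ⊕ (M2 ⊕ K) = M1 ⊕ M2 — the shared key cancels under XOR.
77 ^ d2 = a5
75 ^ a3 = d6
08 ^ 9a = 92
05 ^ c6 = c3
25 ^ d3 = f6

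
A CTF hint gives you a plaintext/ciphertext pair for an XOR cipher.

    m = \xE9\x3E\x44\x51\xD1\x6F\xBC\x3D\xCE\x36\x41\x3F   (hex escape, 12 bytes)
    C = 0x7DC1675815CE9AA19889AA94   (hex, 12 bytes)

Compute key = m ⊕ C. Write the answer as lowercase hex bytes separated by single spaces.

94 ff 23 09 c4 a1 26 9c 56 bf eb ab

Since C = m ⊕ key, XORing both sides with m gives key = m ⊕ C.
byte 0: e9 XOR 7d = 94
byte 1: 3e XOR c1 = ff
byte 2: 44 XOR 67 = 23
byte 3: 51 XOR 58 = 09
byte 4: d1 XOR 15 = c4
byte 5: 6f XOR ce = a1
byte 6: bc XOR 9a = 26
byte 7: 3d XOR a1 = 9c
byte 8: ce XOR 98 = 56
byte 9: 36 XOR 89 = bf
byte 10: 41 XOR aa = eb
byte 11: 3f XOR 94 = ab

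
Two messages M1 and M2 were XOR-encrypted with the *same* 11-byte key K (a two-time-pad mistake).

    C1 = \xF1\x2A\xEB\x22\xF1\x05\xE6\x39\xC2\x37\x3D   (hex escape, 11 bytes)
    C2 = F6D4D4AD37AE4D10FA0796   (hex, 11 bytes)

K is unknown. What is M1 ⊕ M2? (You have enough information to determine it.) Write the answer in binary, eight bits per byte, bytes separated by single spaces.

00000111 11111110 00111111 10001111 11000110 10101011 10101011 00101001 00111000 00110000 10101011

C1 ⊕ C2 = (M1 ⊕ K) ⊕ (M2 ⊕ K) = M1 ⊕ M2 — the shared key cancels under XOR.
f1 xor f6 = 07
2a xor d4 = fe
eb xor d4 = 3f
22 xor ad = 8f
f1 xor 37 = c6
05 xor ae = ab
e6 xor 4d = ab
39 xor 10 = 29
c2 xor fa = 38
37 xor 07 = 30
3d xor 96 = ab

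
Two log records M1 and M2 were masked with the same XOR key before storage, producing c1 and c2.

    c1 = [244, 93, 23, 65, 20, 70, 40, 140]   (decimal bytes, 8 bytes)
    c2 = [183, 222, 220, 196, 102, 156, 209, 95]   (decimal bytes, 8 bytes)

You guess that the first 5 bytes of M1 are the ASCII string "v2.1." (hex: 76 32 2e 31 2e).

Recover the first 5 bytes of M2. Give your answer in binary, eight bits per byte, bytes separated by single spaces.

First, c1 ⊕ c2 = (M1 ⊕ K) ⊕ (M2 ⊕ K) = M1 ⊕ M2, so the key drops out. Then M2 = (M1 ⊕ M2) ⊕ M1 over the first 5 bytes.
byte 0: (f4 XOR b7) XOR 76 = 43 XOR 76 = 35
byte 1: (5d XOR de) XOR 32 = 83 XOR 32 = b1
byte 2: (17 XOR dc) XOR 2e = cb XOR 2e = e5
byte 3: (41 XOR c4) XOR 31 = 85 XOR 31 = b4
byte 4: (14 XOR 66) XOR 2e = 72 XOR 2e = 5c

00110101 10110001 11100101 10110100 01011100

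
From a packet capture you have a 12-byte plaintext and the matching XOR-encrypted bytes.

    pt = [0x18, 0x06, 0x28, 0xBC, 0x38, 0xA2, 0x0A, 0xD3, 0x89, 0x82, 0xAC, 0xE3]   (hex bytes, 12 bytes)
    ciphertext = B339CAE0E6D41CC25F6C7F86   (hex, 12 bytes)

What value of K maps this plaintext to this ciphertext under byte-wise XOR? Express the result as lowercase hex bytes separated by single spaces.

Since ciphertext = pt ⊕ K, XORing both sides with pt gives K = pt ⊕ ciphertext.
18 ⊕ b3 = ab
06 ⊕ 39 = 3f
28 ⊕ ca = e2
bc ⊕ e0 = 5c
38 ⊕ e6 = de
a2 ⊕ d4 = 76
0a ⊕ 1c = 16
d3 ⊕ c2 = 11
89 ⊕ 5f = d6
82 ⊕ 6c = ee
ac ⊕ 7f = d3
e3 ⊕ 86 = 65

ab 3f e2 5c de 76 16 11 d6 ee d3 65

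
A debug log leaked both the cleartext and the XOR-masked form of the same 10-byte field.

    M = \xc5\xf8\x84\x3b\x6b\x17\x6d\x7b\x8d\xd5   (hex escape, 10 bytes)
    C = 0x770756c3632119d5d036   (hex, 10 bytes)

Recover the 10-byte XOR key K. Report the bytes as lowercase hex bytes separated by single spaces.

b2 ff d2 f8 08 36 74 ae 5d e3

Since C = M ⊕ K, XORing both sides with M gives K = M ⊕ C.
byte 0: 11000101 xor 01110111 = 10110010
byte 1: 11111000 xor 00000111 = 11111111
byte 2: 10000100 xor 01010110 = 11010010
byte 3: 00111011 xor 11000011 = 11111000
byte 4: 01101011 xor 01100011 = 00001000
byte 5: 00010111 xor 00100001 = 00110110
byte 6: 01101101 xor 00011001 = 01110100
byte 7: 01111011 xor 11010101 = 10101110
byte 8: 10001101 xor 11010000 = 01011101
byte 9: 11010101 xor 00110110 = 11100011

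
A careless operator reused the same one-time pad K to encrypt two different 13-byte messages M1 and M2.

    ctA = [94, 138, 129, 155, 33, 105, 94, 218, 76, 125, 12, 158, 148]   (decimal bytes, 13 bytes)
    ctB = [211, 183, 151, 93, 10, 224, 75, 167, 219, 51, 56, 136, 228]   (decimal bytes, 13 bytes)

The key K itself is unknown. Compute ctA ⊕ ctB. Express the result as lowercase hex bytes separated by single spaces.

ctA ⊕ ctB = (M1 ⊕ K) ⊕ (M2 ⊕ K) = M1 ⊕ M2 — the shared key cancels under XOR.
 94 ⊕ 211 = 141
138 ⊕ 183 =  61
129 ⊕ 151 =  22
155 ⊕  93 = 198
 33 ⊕  10 =  43
105 ⊕ 224 = 137
 94 ⊕  75 =  21
218 ⊕ 167 = 125
 76 ⊕ 219 = 151
125 ⊕  51 =  78
 12 ⊕  56 =  52
158 ⊕ 136 =  22
148 ⊕ 228 = 112

8d 3d 16 c6 2b 89 15 7d 97 4e 34 16 70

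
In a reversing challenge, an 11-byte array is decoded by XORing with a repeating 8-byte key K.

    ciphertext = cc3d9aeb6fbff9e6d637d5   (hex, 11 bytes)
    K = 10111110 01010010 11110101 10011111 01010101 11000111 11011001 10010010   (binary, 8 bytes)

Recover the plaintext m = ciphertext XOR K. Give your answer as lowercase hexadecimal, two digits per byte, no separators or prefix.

The 8-byte key repeats, so the effective keystream is be 52 f5 9f 55 c7 d9 92 be 52 f5.
byte 0: cc ^ be = 72
byte 1: 3d ^ 52 = 6f
byte 2: 9a ^ f5 = 6f
byte 3: eb ^ 9f = 74
byte 4: 6f ^ 55 = 3a
byte 5: bf ^ c7 = 78
byte 6: f9 ^ d9 = 20
byte 7: e6 ^ 92 = 74
byte 8: d6 ^ be = 68
byte 9: 37 ^ 52 = 65
byte 10: d5 ^ f5 = 20

726f6f743a782074686520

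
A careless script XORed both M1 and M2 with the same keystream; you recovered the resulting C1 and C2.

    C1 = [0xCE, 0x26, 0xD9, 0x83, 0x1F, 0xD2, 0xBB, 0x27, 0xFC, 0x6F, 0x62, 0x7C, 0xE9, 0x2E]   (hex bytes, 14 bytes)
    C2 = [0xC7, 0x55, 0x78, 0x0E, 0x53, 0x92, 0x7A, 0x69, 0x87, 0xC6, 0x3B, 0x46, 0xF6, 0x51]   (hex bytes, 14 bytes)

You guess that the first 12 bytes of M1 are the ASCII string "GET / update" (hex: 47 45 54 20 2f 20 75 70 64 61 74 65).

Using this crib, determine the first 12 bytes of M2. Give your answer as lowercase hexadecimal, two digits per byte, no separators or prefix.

4e36f5ad6360b43e1fc82d5f

First, C1 ⊕ C2 = (M1 ⊕ K) ⊕ (M2 ⊕ K) = M1 ⊕ M2, so the key drops out. Then M2 = (M1 ⊕ M2) ⊕ M1 over the first 12 bytes.
byte 0: (ce xor c7) xor 47 = 09 xor 47 = 4e
byte 1: (26 xor 55) xor 45 = 73 xor 45 = 36
byte 2: (d9 xor 78) xor 54 = a1 xor 54 = f5
byte 3: (83 xor 0e) xor 20 = 8d xor 20 = ad
byte 4: (1f xor 53) xor 2f = 4c xor 2f = 63
byte 5: (d2 xor 92) xor 20 = 40 xor 20 = 60
byte 6: (bb xor 7a) xor 75 = c1 xor 75 = b4
byte 7: (27 xor 69) xor 70 = 4e xor 70 = 3e
byte 8: (fc xor 87) xor 64 = 7b xor 64 = 1f
byte 9: (6f xor c6) xor 61 = a9 xor 61 = c8
byte 10: (62 xor 3b) xor 74 = 59 xor 74 = 2d
byte 11: (7c xor 46) xor 65 = 3a xor 65 = 5f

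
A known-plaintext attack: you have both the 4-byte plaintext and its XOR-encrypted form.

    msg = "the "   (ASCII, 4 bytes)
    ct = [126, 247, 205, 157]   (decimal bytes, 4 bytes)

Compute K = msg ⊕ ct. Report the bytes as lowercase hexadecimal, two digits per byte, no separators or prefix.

0a9fa8bd

Since ct = msg ⊕ K, XORing both sides with msg gives K = msg ⊕ ct.
byte 0: 74 xor 7e = 0a
byte 1: 68 xor f7 = 9f
byte 2: 65 xor cd = a8
byte 3: 20 xor 9d = bd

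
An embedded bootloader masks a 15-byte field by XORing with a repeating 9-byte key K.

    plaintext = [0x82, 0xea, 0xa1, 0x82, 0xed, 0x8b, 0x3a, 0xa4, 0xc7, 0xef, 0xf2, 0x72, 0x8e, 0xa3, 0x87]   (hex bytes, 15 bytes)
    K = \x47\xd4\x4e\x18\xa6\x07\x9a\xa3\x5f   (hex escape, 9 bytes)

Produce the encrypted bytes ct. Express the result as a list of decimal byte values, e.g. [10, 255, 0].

The 9-byte key repeats, so the effective keystream is 47 d4 4e 18 a6 07 9a a3 5f 47 d4 4e 18 a6 07.
byte 0: 130 XOR  71 = 197
byte 1: 234 XOR 212 =  62
byte 2: 161 XOR  78 = 239
byte 3: 130 XOR  24 = 154
byte 4: 237 XOR 166 =  75
byte 5: 139 XOR   7 = 140
byte 6:  58 XOR 154 = 160
byte 7: 164 XOR 163 =   7
byte 8: 199 XOR  95 = 152
byte 9: 239 XOR  71 = 168
byte 10: 242 XOR 212 =  38
byte 11: 114 XOR  78 =  60
byte 12: 142 XOR  24 = 150
byte 13: 163 XOR 166 =   5
byte 14: 135 XOR   7 = 128

[197, 62, 239, 154, 75, 140, 160, 7, 152, 168, 38, 60, 150, 5, 128]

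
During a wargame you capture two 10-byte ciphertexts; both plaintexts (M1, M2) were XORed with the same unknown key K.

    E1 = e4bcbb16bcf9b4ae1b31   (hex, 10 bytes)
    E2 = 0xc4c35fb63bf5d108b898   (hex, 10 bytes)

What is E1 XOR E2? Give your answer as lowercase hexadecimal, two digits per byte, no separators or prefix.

207fe4a0870c65a6a3a9

E1 ⊕ E2 = (M1 ⊕ K) ⊕ (M2 ⊕ K) = M1 ⊕ M2 — the shared key cancels under XOR.
byte 0: 228 ⊕ 196 =  32
byte 1: 188 ⊕ 195 = 127
byte 2: 187 ⊕  95 = 228
byte 3:  22 ⊕ 182 = 160
byte 4: 188 ⊕  59 = 135
byte 5: 249 ⊕ 245 =  12
byte 6: 180 ⊕ 209 = 101
byte 7: 174 ⊕   8 = 166
byte 8:  27 ⊕ 184 = 163
byte 9:  49 ⊕ 152 = 169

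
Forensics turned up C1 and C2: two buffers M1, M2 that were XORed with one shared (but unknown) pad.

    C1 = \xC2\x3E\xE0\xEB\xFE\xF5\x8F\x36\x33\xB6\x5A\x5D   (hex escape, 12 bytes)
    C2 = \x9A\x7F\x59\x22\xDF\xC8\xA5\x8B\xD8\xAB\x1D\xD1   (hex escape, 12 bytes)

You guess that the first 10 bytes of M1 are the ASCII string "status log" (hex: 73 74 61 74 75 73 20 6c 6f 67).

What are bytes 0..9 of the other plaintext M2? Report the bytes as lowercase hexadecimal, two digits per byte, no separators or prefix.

First, C1 ⊕ C2 = (M1 ⊕ K) ⊕ (M2 ⊕ K) = M1 ⊕ M2, so the key drops out. Then M2 = (M1 ⊕ M2) ⊕ M1 over the first 10 bytes.
byte 0: (c2 ⊕ 9a) ⊕ 73 = 58 ⊕ 73 = 2b
byte 1: (3e ⊕ 7f) ⊕ 74 = 41 ⊕ 74 = 35
byte 2: (e0 ⊕ 59) ⊕ 61 = b9 ⊕ 61 = d8
byte 3: (eb ⊕ 22) ⊕ 74 = c9 ⊕ 74 = bd
byte 4: (fe ⊕ df) ⊕ 75 = 21 ⊕ 75 = 54
byte 5: (f5 ⊕ c8) ⊕ 73 = 3d ⊕ 73 = 4e
byte 6: (8f ⊕ a5) ⊕ 20 = 2a ⊕ 20 = 0a
byte 7: (36 ⊕ 8b) ⊕ 6c = bd ⊕ 6c = d1
byte 8: (33 ⊕ d8) ⊕ 6f = eb ⊕ 6f = 84
byte 9: (b6 ⊕ ab) ⊕ 67 = 1d ⊕ 67 = 7a

2b35d8bd544e0ad1847a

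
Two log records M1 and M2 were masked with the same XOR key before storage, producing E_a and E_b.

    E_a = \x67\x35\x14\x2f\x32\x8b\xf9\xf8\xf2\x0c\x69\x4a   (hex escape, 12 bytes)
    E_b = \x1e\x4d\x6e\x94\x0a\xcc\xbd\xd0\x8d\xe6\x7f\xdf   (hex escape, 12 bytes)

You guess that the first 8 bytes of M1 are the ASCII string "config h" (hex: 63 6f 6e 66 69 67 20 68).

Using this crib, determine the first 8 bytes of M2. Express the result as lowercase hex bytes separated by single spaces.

1a 17 14 dd 51 20 64 40

First, E_a ⊕ E_b = (M1 ⊕ K) ⊕ (M2 ⊕ K) = M1 ⊕ M2, so the key drops out. Then M2 = (M1 ⊕ M2) ⊕ M1 over the first 8 bytes.
byte 0: (67 xor 1e) xor 63 = 79 xor 63 = 1a
byte 1: (35 xor 4d) xor 6f = 78 xor 6f = 17
byte 2: (14 xor 6e) xor 6e = 7a xor 6e = 14
byte 3: (2f xor 94) xor 66 = bb xor 66 = dd
byte 4: (32 xor 0a) xor 69 = 38 xor 69 = 51
byte 5: (8b xor cc) xor 67 = 47 xor 67 = 20
byte 6: (f9 xor bd) xor 20 = 44 xor 20 = 64
byte 7: (f8 xor d0) xor 68 = 28 xor 68 = 40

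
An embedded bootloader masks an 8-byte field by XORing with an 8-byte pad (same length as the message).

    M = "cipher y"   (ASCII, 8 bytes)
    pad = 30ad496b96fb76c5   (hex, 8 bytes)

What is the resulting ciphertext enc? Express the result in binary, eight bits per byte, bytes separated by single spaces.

01010011 11000100 00111001 00000011 11110011 10001001 01010110 10111100

XOR is its own inverse, so applying the key byte-wise gives the result directly.
byte 0: 63 ^ 30 = 53
byte 1: 69 ^ ad = c4
byte 2: 70 ^ 49 = 39
byte 3: 68 ^ 6b = 03
byte 4: 65 ^ 96 = f3
byte 5: 72 ^ fb = 89
byte 6: 20 ^ 76 = 56
byte 7: 79 ^ c5 = bc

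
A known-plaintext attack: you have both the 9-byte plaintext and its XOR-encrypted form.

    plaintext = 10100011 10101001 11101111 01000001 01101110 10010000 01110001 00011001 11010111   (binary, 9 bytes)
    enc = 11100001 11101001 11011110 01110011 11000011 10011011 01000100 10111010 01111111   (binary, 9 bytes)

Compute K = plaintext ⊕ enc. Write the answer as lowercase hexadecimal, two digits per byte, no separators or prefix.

Since enc = plaintext ⊕ K, XORing both sides with plaintext gives K = plaintext ⊕ enc.
163 ^ 225 =  66
169 ^ 233 =  64
239 ^ 222 =  49
 65 ^ 115 =  50
110 ^ 195 = 173
144 ^ 155 =  11
113 ^  68 =  53
 25 ^ 186 = 163
215 ^ 127 = 168

42403132ad0b35a3a8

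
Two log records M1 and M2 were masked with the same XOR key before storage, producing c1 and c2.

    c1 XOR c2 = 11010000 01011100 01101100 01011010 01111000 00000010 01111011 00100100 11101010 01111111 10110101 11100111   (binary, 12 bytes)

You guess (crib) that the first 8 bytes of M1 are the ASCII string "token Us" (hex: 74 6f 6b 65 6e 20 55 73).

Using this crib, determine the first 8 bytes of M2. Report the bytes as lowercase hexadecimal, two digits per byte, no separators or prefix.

a433073f16222e57

Since c1 ⊕ c2 = M1 ⊕ M2, XORing with the guessed M1 bytes yields the corresponding M2 bytes: M2 = (c1 ⊕ c2) ⊕ M1.
d0 ⊕ 74 = a4
5c ⊕ 6f = 33
6c ⊕ 6b = 07
5a ⊕ 65 = 3f
78 ⊕ 6e = 16
02 ⊕ 20 = 22
7b ⊕ 55 = 2e
24 ⊕ 73 = 57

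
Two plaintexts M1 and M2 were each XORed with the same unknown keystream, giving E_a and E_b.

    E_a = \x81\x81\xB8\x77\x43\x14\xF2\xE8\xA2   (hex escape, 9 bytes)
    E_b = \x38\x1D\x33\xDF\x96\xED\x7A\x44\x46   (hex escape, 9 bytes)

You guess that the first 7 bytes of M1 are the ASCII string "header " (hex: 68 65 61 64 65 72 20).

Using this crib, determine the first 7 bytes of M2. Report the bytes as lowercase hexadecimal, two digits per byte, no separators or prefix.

First, E_a ⊕ E_b = (M1 ⊕ K) ⊕ (M2 ⊕ K) = M1 ⊕ M2, so the key drops out. Then M2 = (M1 ⊕ M2) ⊕ M1 over the first 7 bytes.
byte 0: (81 ^ 38) ^ 68 = b9 ^ 68 = d1
byte 1: (81 ^ 1d) ^ 65 = 9c ^ 65 = f9
byte 2: (b8 ^ 33) ^ 61 = 8b ^ 61 = ea
byte 3: (77 ^ df) ^ 64 = a8 ^ 64 = cc
byte 4: (43 ^ 96) ^ 65 = d5 ^ 65 = b0
byte 5: (14 ^ ed) ^ 72 = f9 ^ 72 = 8b
byte 6: (f2 ^ 7a) ^ 20 = 88 ^ 20 = a8

d1f9eaccb08ba8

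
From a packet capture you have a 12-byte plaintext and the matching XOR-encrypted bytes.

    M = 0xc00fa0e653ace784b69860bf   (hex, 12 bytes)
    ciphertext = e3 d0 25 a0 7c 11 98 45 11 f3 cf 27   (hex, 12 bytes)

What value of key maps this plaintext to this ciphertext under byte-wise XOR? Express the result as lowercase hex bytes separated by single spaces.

Since ciphertext = M ⊕ key, XORing both sides with M gives key = M ⊕ ciphertext.
c0 ^ e3 = 23
0f ^ d0 = df
a0 ^ 25 = 85
e6 ^ a0 = 46
53 ^ 7c = 2f
ac ^ 11 = bd
e7 ^ 98 = 7f
84 ^ 45 = c1
b6 ^ 11 = a7
98 ^ f3 = 6b
60 ^ cf = af
bf ^ 27 = 98

23 df 85 46 2f bd 7f c1 a7 6b af 98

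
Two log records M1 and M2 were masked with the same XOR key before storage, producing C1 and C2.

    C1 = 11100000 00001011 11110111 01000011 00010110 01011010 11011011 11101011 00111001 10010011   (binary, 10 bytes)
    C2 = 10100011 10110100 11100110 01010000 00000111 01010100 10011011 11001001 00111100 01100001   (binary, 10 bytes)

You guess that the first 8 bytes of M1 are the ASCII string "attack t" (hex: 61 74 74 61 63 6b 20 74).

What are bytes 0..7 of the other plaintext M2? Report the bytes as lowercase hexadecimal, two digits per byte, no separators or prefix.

22cb657272656056

First, C1 ⊕ C2 = (M1 ⊕ K) ⊕ (M2 ⊕ K) = M1 ⊕ M2, so the key drops out. Then M2 = (M1 ⊕ M2) ⊕ M1 over the first 8 bytes.
byte 0: (e0 xor a3) xor 61 = 43 xor 61 = 22
byte 1: (0b xor b4) xor 74 = bf xor 74 = cb
byte 2: (f7 xor e6) xor 74 = 11 xor 74 = 65
byte 3: (43 xor 50) xor 61 = 13 xor 61 = 72
byte 4: (16 xor 07) xor 63 = 11 xor 63 = 72
byte 5: (5a xor 54) xor 6b = 0e xor 6b = 65
byte 6: (db xor 9b) xor 20 = 40 xor 20 = 60
byte 7: (eb xor c9) xor 74 = 22 xor 74 = 56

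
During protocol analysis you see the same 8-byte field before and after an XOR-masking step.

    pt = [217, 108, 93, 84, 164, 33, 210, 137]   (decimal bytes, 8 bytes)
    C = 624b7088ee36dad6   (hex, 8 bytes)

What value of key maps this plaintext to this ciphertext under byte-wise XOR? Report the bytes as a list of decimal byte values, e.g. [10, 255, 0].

Since C = pt ⊕ key, XORing both sides with pt gives key = pt ⊕ C.
d9 XOR 62 = bb
6c XOR 4b = 27
5d XOR 70 = 2d
54 XOR 88 = dc
a4 XOR ee = 4a
21 XOR 36 = 17
d2 XOR da = 08
89 XOR d6 = 5f

[187, 39, 45, 220, 74, 23, 8, 95]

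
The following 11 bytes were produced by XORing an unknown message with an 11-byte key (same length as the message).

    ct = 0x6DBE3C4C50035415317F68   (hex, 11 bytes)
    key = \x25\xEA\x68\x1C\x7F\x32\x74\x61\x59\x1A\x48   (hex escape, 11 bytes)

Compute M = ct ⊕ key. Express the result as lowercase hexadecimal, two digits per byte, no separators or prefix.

6d ^ 25 = 48
be ^ ea = 54
3c ^ 68 = 54
4c ^ 1c = 50
50 ^ 7f = 2f
03 ^ 32 = 31
54 ^ 74 = 20
15 ^ 61 = 74
31 ^ 59 = 68
7f ^ 1a = 65
68 ^ 48 = 20

485454502f312074686520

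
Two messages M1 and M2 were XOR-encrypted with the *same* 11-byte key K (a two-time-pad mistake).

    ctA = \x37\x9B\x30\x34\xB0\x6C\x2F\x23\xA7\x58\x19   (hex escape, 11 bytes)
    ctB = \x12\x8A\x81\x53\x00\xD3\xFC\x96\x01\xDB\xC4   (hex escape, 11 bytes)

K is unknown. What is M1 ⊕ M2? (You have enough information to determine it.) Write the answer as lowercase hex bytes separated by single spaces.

25 11 b1 67 b0 bf d3 b5 a6 83 dd

ctA ⊕ ctB = (M1 ⊕ K) ⊕ (M2 ⊕ K) = M1 ⊕ M2 — the shared key cancels under XOR.
 55 XOR  18 =  37
155 XOR 138 =  17
 48 XOR 129 = 177
 52 XOR  83 = 103
176 XOR   0 = 176
108 XOR 211 = 191
 47 XOR 252 = 211
 35 XOR 150 = 181
167 XOR   1 = 166
 88 XOR 219 = 131
 25 XOR 196 = 221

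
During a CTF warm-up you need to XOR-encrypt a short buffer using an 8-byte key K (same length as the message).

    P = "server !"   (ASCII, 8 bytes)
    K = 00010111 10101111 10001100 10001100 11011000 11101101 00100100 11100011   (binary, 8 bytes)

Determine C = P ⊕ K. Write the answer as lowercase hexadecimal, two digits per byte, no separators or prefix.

64cafefabd9f04c2

XOR is its own inverse, so applying the key byte-wise gives the result directly.
byte 0: 73 xor 17 = 64
byte 1: 65 xor af = ca
byte 2: 72 xor 8c = fe
byte 3: 76 xor 8c = fa
byte 4: 65 xor d8 = bd
byte 5: 72 xor ed = 9f
byte 6: 20 xor 24 = 04
byte 7: 21 xor e3 = c2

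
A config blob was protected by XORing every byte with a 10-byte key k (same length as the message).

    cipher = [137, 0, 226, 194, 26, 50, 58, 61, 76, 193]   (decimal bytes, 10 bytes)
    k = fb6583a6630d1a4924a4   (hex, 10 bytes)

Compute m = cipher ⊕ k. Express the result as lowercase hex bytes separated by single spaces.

72 65 61 64 79 3f 20 74 68 65

XOR is its own inverse, so applying the key byte-wise gives the result directly.
89 ⊕ fb = 72
00 ⊕ 65 = 65
e2 ⊕ 83 = 61
c2 ⊕ a6 = 64
1a ⊕ 63 = 79
32 ⊕ 0d = 3f
3a ⊕ 1a = 20
3d ⊕ 49 = 74
4c ⊕ 24 = 68
c1 ⊕ a4 = 65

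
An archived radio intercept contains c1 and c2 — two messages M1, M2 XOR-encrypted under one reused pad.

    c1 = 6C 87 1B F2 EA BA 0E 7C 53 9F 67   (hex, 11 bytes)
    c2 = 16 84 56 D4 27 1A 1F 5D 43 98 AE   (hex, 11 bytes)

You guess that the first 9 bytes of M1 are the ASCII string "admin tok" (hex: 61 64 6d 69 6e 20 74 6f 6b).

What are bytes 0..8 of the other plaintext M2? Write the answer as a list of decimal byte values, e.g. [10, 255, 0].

First, c1 ⊕ c2 = (M1 ⊕ K) ⊕ (M2 ⊕ K) = M1 ⊕ M2, so the key drops out. Then M2 = (M1 ⊕ M2) ⊕ M1 over the first 9 bytes.
byte 0: (6c XOR 16) XOR 61 = 7a XOR 61 = 1b
byte 1: (87 XOR 84) XOR 64 = 03 XOR 64 = 67
byte 2: (1b XOR 56) XOR 6d = 4d XOR 6d = 20
byte 3: (f2 XOR d4) XOR 69 = 26 XOR 69 = 4f
byte 4: (ea XOR 27) XOR 6e = cd XOR 6e = a3
byte 5: (ba XOR 1a) XOR 20 = a0 XOR 20 = 80
byte 6: (0e XOR 1f) XOR 74 = 11 XOR 74 = 65
byte 7: (7c XOR 5d) XOR 6f = 21 XOR 6f = 4e
byte 8: (53 XOR 43) XOR 6b = 10 XOR 6b = 7b

[27, 103, 32, 79, 163, 128, 101, 78, 123]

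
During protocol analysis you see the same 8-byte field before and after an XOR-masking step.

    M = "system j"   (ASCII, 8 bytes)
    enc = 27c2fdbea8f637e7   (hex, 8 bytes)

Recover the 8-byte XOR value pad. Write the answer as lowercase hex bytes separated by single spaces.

54 bb 8e ca cd 9b 17 8d

Since enc = M ⊕ pad, XORing both sides with M gives pad = M ⊕ enc.
73 ⊕ 27 = 54
79 ⊕ c2 = bb
73 ⊕ fd = 8e
74 ⊕ be = ca
65 ⊕ a8 = cd
6d ⊕ f6 = 9b
20 ⊕ 37 = 17
6a ⊕ e7 = 8d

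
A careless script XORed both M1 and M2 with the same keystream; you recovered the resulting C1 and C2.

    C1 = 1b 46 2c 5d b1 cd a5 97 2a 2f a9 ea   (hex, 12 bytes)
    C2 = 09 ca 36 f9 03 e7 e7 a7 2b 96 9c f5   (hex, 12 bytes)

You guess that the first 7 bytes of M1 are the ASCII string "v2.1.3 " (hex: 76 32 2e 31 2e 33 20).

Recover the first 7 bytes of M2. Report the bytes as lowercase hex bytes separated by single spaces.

64 be 34 95 9c 19 62

First, C1 ⊕ C2 = (M1 ⊕ K) ⊕ (M2 ⊕ K) = M1 ⊕ M2, so the key drops out. Then M2 = (M1 ⊕ M2) ⊕ M1 over the first 7 bytes.
byte 0: (1b ⊕ 09) ⊕ 76 = 12 ⊕ 76 = 64
byte 1: (46 ⊕ ca) ⊕ 32 = 8c ⊕ 32 = be
byte 2: (2c ⊕ 36) ⊕ 2e = 1a ⊕ 2e = 34
byte 3: (5d ⊕ f9) ⊕ 31 = a4 ⊕ 31 = 95
byte 4: (b1 ⊕ 03) ⊕ 2e = b2 ⊕ 2e = 9c
byte 5: (cd ⊕ e7) ⊕ 33 = 2a ⊕ 33 = 19
byte 6: (a5 ⊕ e7) ⊕ 20 = 42 ⊕ 20 = 62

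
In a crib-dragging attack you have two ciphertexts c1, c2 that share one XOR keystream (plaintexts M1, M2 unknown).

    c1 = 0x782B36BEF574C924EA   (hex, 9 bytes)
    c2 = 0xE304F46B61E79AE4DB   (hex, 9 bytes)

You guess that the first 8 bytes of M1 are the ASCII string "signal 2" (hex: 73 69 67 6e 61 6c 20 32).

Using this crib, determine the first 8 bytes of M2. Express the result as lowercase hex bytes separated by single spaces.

e8 46 a5 bb f5 ff 73 f2

First, c1 ⊕ c2 = (M1 ⊕ K) ⊕ (M2 ⊕ K) = M1 ⊕ M2, so the key drops out. Then M2 = (M1 ⊕ M2) ⊕ M1 over the first 8 bytes.
byte 0: (78 ^ e3) ^ 73 = 9b ^ 73 = e8
byte 1: (2b ^ 04) ^ 69 = 2f ^ 69 = 46
byte 2: (36 ^ f4) ^ 67 = c2 ^ 67 = a5
byte 3: (be ^ 6b) ^ 6e = d5 ^ 6e = bb
byte 4: (f5 ^ 61) ^ 61 = 94 ^ 61 = f5
byte 5: (74 ^ e7) ^ 6c = 93 ^ 6c = ff
byte 6: (c9 ^ 9a) ^ 20 = 53 ^ 20 = 73
byte 7: (24 ^ e4) ^ 32 = c0 ^ 32 = f2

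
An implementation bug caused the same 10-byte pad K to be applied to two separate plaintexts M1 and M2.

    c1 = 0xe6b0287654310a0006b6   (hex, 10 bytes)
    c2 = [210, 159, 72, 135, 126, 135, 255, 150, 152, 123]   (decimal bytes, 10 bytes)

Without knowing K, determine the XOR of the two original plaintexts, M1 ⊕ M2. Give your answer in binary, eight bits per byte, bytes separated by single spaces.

00110100 00101111 01100000 11110001 00101010 10110110 11110101 10010110 10011110 11001101

c1 ⊕ c2 = (M1 ⊕ K) ⊕ (M2 ⊕ K) = M1 ⊕ M2 — the shared key cancels under XOR.
230 ⊕ 210 =  52
176 ⊕ 159 =  47
 40 ⊕  72 =  96
118 ⊕ 135 = 241
 84 ⊕ 126 =  42
 49 ⊕ 135 = 182
 10 ⊕ 255 = 245
  0 ⊕ 150 = 150
  6 ⊕ 152 = 158
182 ⊕ 123 = 205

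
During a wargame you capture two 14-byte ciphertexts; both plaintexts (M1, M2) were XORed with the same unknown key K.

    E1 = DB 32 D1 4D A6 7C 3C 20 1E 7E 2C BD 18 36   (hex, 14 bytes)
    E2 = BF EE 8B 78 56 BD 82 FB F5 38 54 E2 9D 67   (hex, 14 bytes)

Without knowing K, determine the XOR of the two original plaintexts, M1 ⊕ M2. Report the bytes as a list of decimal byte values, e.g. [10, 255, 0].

E1 ⊕ E2 = (M1 ⊕ K) ⊕ (M2 ⊕ K) = M1 ⊕ M2 — the shared key cancels under XOR.
byte 0: db xor bf = 64
byte 1: 32 xor ee = dc
byte 2: d1 xor 8b = 5a
byte 3: 4d xor 78 = 35
byte 4: a6 xor 56 = f0
byte 5: 7c xor bd = c1
byte 6: 3c xor 82 = be
byte 7: 20 xor fb = db
byte 8: 1e xor f5 = eb
byte 9: 7e xor 38 = 46
byte 10: 2c xor 54 = 78
byte 11: bd xor e2 = 5f
byte 12: 18 xor 9d = 85
byte 13: 36 xor 67 = 51

[100, 220, 90, 53, 240, 193, 190, 219, 235, 70, 120, 95, 133, 81]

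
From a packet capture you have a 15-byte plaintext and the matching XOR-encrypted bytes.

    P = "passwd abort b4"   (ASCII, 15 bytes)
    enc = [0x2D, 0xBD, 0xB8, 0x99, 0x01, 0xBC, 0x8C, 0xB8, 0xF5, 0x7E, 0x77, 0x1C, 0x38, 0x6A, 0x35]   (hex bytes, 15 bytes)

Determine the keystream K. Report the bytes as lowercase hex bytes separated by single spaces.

5d dc cb ea 76 d8 ac d9 97 11 05 68 18 08 01

Since enc = P ⊕ K, XORing both sides with P gives K = P ⊕ enc.
byte 0: 70 ⊕ 2d = 5d
byte 1: 61 ⊕ bd = dc
byte 2: 73 ⊕ b8 = cb
byte 3: 73 ⊕ 99 = ea
byte 4: 77 ⊕ 01 = 76
byte 5: 64 ⊕ bc = d8
byte 6: 20 ⊕ 8c = ac
byte 7: 61 ⊕ b8 = d9
byte 8: 62 ⊕ f5 = 97
byte 9: 6f ⊕ 7e = 11
byte 10: 72 ⊕ 77 = 05
byte 11: 74 ⊕ 1c = 68
byte 12: 20 ⊕ 38 = 18
byte 13: 62 ⊕ 6a = 08
byte 14: 34 ⊕ 35 = 01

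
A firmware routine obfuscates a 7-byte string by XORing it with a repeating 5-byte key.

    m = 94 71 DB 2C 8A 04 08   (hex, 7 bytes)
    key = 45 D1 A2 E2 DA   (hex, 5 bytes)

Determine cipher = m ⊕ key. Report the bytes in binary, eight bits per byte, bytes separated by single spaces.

The 5-byte key repeats, so the effective keystream is 45 d1 a2 e2 da 45 d1.
byte 0: 94 xor 45 = d1
byte 1: 71 xor d1 = a0
byte 2: db xor a2 = 79
byte 3: 2c xor e2 = ce
byte 4: 8a xor da = 50
byte 5: 04 xor 45 = 41
byte 6: 08 xor d1 = d9

11010001 10100000 01111001 11001110 01010000 01000001 11011001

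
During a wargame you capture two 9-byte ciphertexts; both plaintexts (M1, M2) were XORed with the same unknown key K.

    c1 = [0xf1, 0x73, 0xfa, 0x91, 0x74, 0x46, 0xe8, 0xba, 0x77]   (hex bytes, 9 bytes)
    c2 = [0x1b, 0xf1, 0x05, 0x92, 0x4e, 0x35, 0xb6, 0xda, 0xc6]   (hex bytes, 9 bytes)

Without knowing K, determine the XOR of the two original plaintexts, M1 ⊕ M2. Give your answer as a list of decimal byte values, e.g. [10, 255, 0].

c1 ⊕ c2 = (M1 ⊕ K) ⊕ (M2 ⊕ K) = M1 ⊕ M2 — the shared key cancels under XOR.
11110001 ^ 00011011 = 11101010
01110011 ^ 11110001 = 10000010
11111010 ^ 00000101 = 11111111
10010001 ^ 10010010 = 00000011
01110100 ^ 01001110 = 00111010
01000110 ^ 00110101 = 01110011
11101000 ^ 10110110 = 01011110
10111010 ^ 11011010 = 01100000
01110111 ^ 11000110 = 10110001

[234, 130, 255, 3, 58, 115, 94, 96, 177]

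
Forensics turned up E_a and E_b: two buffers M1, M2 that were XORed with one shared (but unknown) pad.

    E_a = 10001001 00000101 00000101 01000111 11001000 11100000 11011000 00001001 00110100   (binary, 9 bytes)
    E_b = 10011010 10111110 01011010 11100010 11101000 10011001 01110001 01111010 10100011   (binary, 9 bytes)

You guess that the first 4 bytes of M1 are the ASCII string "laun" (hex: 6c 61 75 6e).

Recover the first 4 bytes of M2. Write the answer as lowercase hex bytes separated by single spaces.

7f da 2a cb

First, E_a ⊕ E_b = (M1 ⊕ K) ⊕ (M2 ⊕ K) = M1 ⊕ M2, so the key drops out. Then M2 = (M1 ⊕ M2) ⊕ M1 over the first 4 bytes.
byte 0: (89 xor 9a) xor 6c = 13 xor 6c = 7f
byte 1: (05 xor be) xor 61 = bb xor 61 = da
byte 2: (05 xor 5a) xor 75 = 5f xor 75 = 2a
byte 3: (47 xor e2) xor 6e = a5 xor 6e = cb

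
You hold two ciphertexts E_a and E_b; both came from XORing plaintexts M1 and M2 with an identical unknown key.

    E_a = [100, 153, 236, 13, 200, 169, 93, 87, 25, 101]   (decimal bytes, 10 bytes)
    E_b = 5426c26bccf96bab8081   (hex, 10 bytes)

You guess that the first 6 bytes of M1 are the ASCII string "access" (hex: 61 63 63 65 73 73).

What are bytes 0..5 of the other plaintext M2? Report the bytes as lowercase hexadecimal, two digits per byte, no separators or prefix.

51dc4d037723

First, E_a ⊕ E_b = (M1 ⊕ K) ⊕ (M2 ⊕ K) = M1 ⊕ M2, so the key drops out. Then M2 = (M1 ⊕ M2) ⊕ M1 over the first 6 bytes.
byte 0: (64 XOR 54) XOR 61 = 30 XOR 61 = 51
byte 1: (99 XOR 26) XOR 63 = bf XOR 63 = dc
byte 2: (ec XOR c2) XOR 63 = 2e XOR 63 = 4d
byte 3: (0d XOR 6b) XOR 65 = 66 XOR 65 = 03
byte 4: (c8 XOR cc) XOR 73 = 04 XOR 73 = 77
byte 5: (a9 XOR f9) XOR 73 = 50 XOR 73 = 23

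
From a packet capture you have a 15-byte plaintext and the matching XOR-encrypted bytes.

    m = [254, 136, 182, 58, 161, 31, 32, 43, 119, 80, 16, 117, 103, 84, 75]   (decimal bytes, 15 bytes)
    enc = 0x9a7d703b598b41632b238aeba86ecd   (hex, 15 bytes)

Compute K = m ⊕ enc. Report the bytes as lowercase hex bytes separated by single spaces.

64 f5 c6 01 f8 94 61 48 5c 73 9a 9e cf 3a 86

Since enc = m ⊕ K, XORing both sides with m gives K = m ⊕ enc.
byte 0: 11111110 xor 10011010 = 01100100
byte 1: 10001000 xor 01111101 = 11110101
byte 2: 10110110 xor 01110000 = 11000110
byte 3: 00111010 xor 00111011 = 00000001
byte 4: 10100001 xor 01011001 = 11111000
byte 5: 00011111 xor 10001011 = 10010100
byte 6: 00100000 xor 01000001 = 01100001
byte 7: 00101011 xor 01100011 = 01001000
byte 8: 01110111 xor 00101011 = 01011100
byte 9: 01010000 xor 00100011 = 01110011
byte 10: 00010000 xor 10001010 = 10011010
byte 11: 01110101 xor 11101011 = 10011110
byte 12: 01100111 xor 10101000 = 11001111
byte 13: 01010100 xor 01101110 = 00111010
byte 14: 01001011 xor 11001101 = 10000110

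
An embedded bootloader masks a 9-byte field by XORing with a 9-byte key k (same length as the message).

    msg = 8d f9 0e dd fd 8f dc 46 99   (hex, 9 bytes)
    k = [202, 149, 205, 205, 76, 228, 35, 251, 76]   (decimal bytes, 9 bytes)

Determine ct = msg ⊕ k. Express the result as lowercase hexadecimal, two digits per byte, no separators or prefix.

476cc310b16bffbdd5

XOR is its own inverse, so applying the key byte-wise gives the result directly.
10001101 xor 11001010 = 01000111
11111001 xor 10010101 = 01101100
00001110 xor 11001101 = 11000011
11011101 xor 11001101 = 00010000
11111101 xor 01001100 = 10110001
10001111 xor 11100100 = 01101011
11011100 xor 00100011 = 11111111
01000110 xor 11111011 = 10111101
10011001 xor 01001100 = 11010101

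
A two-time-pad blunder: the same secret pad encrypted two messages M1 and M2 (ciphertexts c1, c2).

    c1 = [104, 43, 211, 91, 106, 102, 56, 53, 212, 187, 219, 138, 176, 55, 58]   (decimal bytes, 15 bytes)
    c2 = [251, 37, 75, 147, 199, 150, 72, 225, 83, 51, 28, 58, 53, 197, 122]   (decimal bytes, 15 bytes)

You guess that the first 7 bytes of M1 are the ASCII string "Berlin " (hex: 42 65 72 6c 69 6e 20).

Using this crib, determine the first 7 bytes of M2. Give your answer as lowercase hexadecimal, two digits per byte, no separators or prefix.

First, c1 ⊕ c2 = (M1 ⊕ K) ⊕ (M2 ⊕ K) = M1 ⊕ M2, so the key drops out. Then M2 = (M1 ⊕ M2) ⊕ M1 over the first 7 bytes.
byte 0: (68 ⊕ fb) ⊕ 42 = 93 ⊕ 42 = d1
byte 1: (2b ⊕ 25) ⊕ 65 = 0e ⊕ 65 = 6b
byte 2: (d3 ⊕ 4b) ⊕ 72 = 98 ⊕ 72 = ea
byte 3: (5b ⊕ 93) ⊕ 6c = c8 ⊕ 6c = a4
byte 4: (6a ⊕ c7) ⊕ 69 = ad ⊕ 69 = c4
byte 5: (66 ⊕ 96) ⊕ 6e = f0 ⊕ 6e = 9e
byte 6: (38 ⊕ 48) ⊕ 20 = 70 ⊕ 20 = 50

d16beaa4c49e50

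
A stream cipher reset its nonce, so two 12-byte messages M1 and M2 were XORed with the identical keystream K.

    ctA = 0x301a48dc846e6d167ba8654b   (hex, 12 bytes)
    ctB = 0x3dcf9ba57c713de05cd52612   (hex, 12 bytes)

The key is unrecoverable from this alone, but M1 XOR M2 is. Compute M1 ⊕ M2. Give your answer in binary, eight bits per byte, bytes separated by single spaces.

ctA ⊕ ctB = (M1 ⊕ K) ⊕ (M2 ⊕ K) = M1 ⊕ M2 — the shared key cancels under XOR.
30 ⊕ 3d = 0d
1a ⊕ cf = d5
48 ⊕ 9b = d3
dc ⊕ a5 = 79
84 ⊕ 7c = f8
6e ⊕ 71 = 1f
6d ⊕ 3d = 50
16 ⊕ e0 = f6
7b ⊕ 5c = 27
a8 ⊕ d5 = 7d
65 ⊕ 26 = 43
4b ⊕ 12 = 59

00001101 11010101 11010011 01111001 11111000 00011111 01010000 11110110 00100111 01111101 01000011 01011001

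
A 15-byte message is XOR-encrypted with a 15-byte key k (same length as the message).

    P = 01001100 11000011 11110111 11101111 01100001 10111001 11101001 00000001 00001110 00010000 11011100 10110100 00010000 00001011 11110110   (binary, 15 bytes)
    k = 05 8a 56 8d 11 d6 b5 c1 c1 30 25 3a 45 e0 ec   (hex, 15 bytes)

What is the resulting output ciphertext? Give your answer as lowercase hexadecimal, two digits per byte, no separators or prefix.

4949a162706f5cc0cf20f98e55eb1a

4c xor 05 = 49
c3 xor 8a = 49
f7 xor 56 = a1
ef xor 8d = 62
61 xor 11 = 70
b9 xor d6 = 6f
e9 xor b5 = 5c
01 xor c1 = c0
0e xor c1 = cf
10 xor 30 = 20
dc xor 25 = f9
b4 xor 3a = 8e
10 xor 45 = 55
0b xor e0 = eb
f6 xor ec = 1a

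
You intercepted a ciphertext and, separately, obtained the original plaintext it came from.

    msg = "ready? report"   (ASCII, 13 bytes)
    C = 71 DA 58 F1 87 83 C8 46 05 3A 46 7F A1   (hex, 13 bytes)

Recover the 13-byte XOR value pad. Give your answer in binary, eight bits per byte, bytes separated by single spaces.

00000011 10111111 00111001 10010101 11111110 10111100 11101000 00110100 01100000 01001010 00101001 00001101 11010101

Since C = msg ⊕ pad, XORing both sides with msg gives pad = msg ⊕ C.
72 ^ 71 = 03
65 ^ da = bf
61 ^ 58 = 39
64 ^ f1 = 95
79 ^ 87 = fe
3f ^ 83 = bc
20 ^ c8 = e8
72 ^ 46 = 34
65 ^ 05 = 60
70 ^ 3a = 4a
6f ^ 46 = 29
72 ^ 7f = 0d
74 ^ a1 = d5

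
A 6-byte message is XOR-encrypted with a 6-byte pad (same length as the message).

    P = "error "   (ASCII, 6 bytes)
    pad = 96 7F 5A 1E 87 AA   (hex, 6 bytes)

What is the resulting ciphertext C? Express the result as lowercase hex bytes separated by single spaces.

f3 0d 28 71 f5 8a

65 ^ 96 = f3
72 ^ 7f = 0d
72 ^ 5a = 28
6f ^ 1e = 71
72 ^ 87 = f5
20 ^ aa = 8a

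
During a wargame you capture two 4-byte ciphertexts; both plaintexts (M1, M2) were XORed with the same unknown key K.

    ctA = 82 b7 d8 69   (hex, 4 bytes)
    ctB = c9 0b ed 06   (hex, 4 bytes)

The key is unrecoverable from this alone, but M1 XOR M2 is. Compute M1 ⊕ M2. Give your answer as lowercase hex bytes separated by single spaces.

ctA ⊕ ctB = (M1 ⊕ K) ⊕ (M2 ⊕ K) = M1 ⊕ M2 — the shared key cancels under XOR.
82 ⊕ c9 = 4b
b7 ⊕ 0b = bc
d8 ⊕ ed = 35
69 ⊕ 06 = 6f

4b bc 35 6f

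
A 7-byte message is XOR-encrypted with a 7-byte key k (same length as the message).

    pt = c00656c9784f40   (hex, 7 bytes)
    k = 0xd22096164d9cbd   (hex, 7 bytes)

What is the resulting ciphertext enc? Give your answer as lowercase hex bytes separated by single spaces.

12 26 c0 df 35 d3 fd

XOR is its own inverse, so applying the key byte-wise gives the result directly.
c0 ⊕ d2 = 12
06 ⊕ 20 = 26
56 ⊕ 96 = c0
c9 ⊕ 16 = df
78 ⊕ 4d = 35
4f ⊕ 9c = d3
40 ⊕ bd = fd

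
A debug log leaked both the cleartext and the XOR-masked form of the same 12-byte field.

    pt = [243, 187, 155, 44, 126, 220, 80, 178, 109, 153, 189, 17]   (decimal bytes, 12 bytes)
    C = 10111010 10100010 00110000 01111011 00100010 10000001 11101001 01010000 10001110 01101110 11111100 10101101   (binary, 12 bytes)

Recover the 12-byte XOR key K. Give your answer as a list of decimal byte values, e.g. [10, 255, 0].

[73, 25, 171, 87, 92, 93, 185, 226, 227, 247, 65, 188]

Since C = pt ⊕ K, XORing both sides with pt gives K = pt ⊕ C.
f3 ⊕ ba = 49
bb ⊕ a2 = 19
9b ⊕ 30 = ab
2c ⊕ 7b = 57
7e ⊕ 22 = 5c
dc ⊕ 81 = 5d
50 ⊕ e9 = b9
b2 ⊕ 50 = e2
6d ⊕ 8e = e3
99 ⊕ 6e = f7
bd ⊕ fc = 41
11 ⊕ ad = bc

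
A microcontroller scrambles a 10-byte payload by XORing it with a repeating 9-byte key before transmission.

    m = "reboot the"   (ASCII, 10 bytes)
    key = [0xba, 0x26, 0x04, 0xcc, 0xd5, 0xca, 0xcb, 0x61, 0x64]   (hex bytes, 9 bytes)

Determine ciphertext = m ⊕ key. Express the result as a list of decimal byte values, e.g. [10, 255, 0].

The 9-byte key repeats, so the effective keystream is ba 26 04 cc d5 ca cb 61 64 ba.
byte 0: 114 xor 186 = 200
byte 1: 101 xor  38 =  67
byte 2:  98 xor   4 = 102
byte 3: 111 xor 204 = 163
byte 4: 111 xor 213 = 186
byte 5: 116 xor 202 = 190
byte 6:  32 xor 203 = 235
byte 7: 116 xor  97 =  21
byte 8: 104 xor 100 =  12
byte 9: 101 xor 186 = 223

[200, 67, 102, 163, 186, 190, 235, 21, 12, 223]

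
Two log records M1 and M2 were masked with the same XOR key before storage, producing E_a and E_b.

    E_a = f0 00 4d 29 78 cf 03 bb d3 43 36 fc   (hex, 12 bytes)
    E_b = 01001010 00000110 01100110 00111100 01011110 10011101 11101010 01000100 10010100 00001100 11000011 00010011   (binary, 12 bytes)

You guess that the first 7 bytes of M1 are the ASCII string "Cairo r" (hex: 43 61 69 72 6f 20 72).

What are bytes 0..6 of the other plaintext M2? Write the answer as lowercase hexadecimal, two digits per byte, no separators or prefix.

First, E_a ⊕ E_b = (M1 ⊕ K) ⊕ (M2 ⊕ K) = M1 ⊕ M2, so the key drops out. Then M2 = (M1 ⊕ M2) ⊕ M1 over the first 7 bytes.
byte 0: (f0 ⊕ 4a) ⊕ 43 = ba ⊕ 43 = f9
byte 1: (00 ⊕ 06) ⊕ 61 = 06 ⊕ 61 = 67
byte 2: (4d ⊕ 66) ⊕ 69 = 2b ⊕ 69 = 42
byte 3: (29 ⊕ 3c) ⊕ 72 = 15 ⊕ 72 = 67
byte 4: (78 ⊕ 5e) ⊕ 6f = 26 ⊕ 6f = 49
byte 5: (cf ⊕ 9d) ⊕ 20 = 52 ⊕ 20 = 72
byte 6: (03 ⊕ ea) ⊕ 72 = e9 ⊕ 72 = 9b

f967426749729b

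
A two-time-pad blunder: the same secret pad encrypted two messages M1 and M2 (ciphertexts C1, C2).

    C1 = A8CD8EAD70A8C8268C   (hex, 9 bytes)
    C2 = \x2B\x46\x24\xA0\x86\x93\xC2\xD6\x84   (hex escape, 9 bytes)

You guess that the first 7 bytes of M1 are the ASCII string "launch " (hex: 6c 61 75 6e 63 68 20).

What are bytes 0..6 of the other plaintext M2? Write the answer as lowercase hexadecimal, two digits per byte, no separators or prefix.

efeadf6395532a

First, C1 ⊕ C2 = (M1 ⊕ K) ⊕ (M2 ⊕ K) = M1 ⊕ M2, so the key drops out. Then M2 = (M1 ⊕ M2) ⊕ M1 over the first 7 bytes.
byte 0: (a8 XOR 2b) XOR 6c = 83 XOR 6c = ef
byte 1: (cd XOR 46) XOR 61 = 8b XOR 61 = ea
byte 2: (8e XOR 24) XOR 75 = aa XOR 75 = df
byte 3: (ad XOR a0) XOR 6e = 0d XOR 6e = 63
byte 4: (70 XOR 86) XOR 63 = f6 XOR 63 = 95
byte 5: (a8 XOR 93) XOR 68 = 3b XOR 68 = 53
byte 6: (c8 XOR c2) XOR 20 = 0a XOR 20 = 2a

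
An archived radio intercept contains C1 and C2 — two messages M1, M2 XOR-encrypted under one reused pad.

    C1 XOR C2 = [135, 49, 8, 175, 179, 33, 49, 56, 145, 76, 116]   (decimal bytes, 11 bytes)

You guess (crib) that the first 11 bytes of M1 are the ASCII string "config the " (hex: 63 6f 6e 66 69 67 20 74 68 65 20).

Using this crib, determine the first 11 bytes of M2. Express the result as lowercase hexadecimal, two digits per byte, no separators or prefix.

e45e66c9da46114cf92954

Since C1 ⊕ C2 = M1 ⊕ M2, XORing with the guessed M1 bytes yields the corresponding M2 bytes: M2 = (C1 ⊕ C2) ⊕ M1.
byte 0: 87 ⊕ 63 = e4
byte 1: 31 ⊕ 6f = 5e
byte 2: 08 ⊕ 6e = 66
byte 3: af ⊕ 66 = c9
byte 4: b3 ⊕ 69 = da
byte 5: 21 ⊕ 67 = 46
byte 6: 31 ⊕ 20 = 11
byte 7: 38 ⊕ 74 = 4c
byte 8: 91 ⊕ 68 = f9
byte 9: 4c ⊕ 65 = 29
byte 10: 74 ⊕ 20 = 54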